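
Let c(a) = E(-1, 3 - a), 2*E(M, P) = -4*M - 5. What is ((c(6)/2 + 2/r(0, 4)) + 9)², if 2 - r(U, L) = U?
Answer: 1521/16 ≈ 95.063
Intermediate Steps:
r(U, L) = 2 - U
E(M, P) = -5/2 - 2*M (E(M, P) = (-4*M - 5)/2 = (-5 - 4*M)/2 = -5/2 - 2*M)
c(a) = -½ (c(a) = -5/2 - 2*(-1) = -5/2 + 2 = -½)
((c(6)/2 + 2/r(0, 4)) + 9)² = ((-½/2 + 2/(2 - 1*0)) + 9)² = ((-½*½ + 2/(2 + 0)) + 9)² = ((-¼ + 2/2) + 9)² = ((-¼ + 2*(½)) + 9)² = ((-¼ + 1) + 9)² = (¾ + 9)² = (39/4)² = 1521/16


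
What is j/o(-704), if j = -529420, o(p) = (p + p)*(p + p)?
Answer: -132355/495616 ≈ -0.26705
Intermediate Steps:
o(p) = 4*p² (o(p) = (2*p)*(2*p) = 4*p²)
j/o(-704) = -529420/(4*(-704)²) = -529420/(4*495616) = -529420/1982464 = -529420*1/1982464 = -132355/495616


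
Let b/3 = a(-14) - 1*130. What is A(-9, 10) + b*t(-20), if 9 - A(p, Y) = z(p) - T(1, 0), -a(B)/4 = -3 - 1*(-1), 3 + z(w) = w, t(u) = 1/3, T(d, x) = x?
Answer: -101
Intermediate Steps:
t(u) = ⅓
z(w) = -3 + w
a(B) = 8 (a(B) = -4*(-3 - 1*(-1)) = -4*(-3 + 1) = -4*(-2) = 8)
b = -366 (b = 3*(8 - 1*130) = 3*(8 - 130) = 3*(-122) = -366)
A(p, Y) = 12 - p (A(p, Y) = 9 - ((-3 + p) - 1*0) = 9 - ((-3 + p) + 0) = 9 - (-3 + p) = 9 + (3 - p) = 12 - p)
A(-9, 10) + b*t(-20) = (12 - 1*(-9)) - 366*⅓ = (12 + 9) - 122 = 21 - 122 = -101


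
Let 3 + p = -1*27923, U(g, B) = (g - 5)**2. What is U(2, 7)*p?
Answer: -251334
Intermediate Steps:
U(g, B) = (-5 + g)**2
p = -27926 (p = -3 - 1*27923 = -3 - 27923 = -27926)
U(2, 7)*p = (-5 + 2)**2*(-27926) = (-3)**2*(-27926) = 9*(-27926) = -251334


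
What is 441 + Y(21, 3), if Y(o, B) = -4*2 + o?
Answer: 454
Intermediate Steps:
Y(o, B) = -8 + o
441 + Y(21, 3) = 441 + (-8 + 21) = 441 + 13 = 454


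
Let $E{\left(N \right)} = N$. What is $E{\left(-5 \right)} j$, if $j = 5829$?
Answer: $-29145$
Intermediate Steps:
$E{\left(-5 \right)} j = \left(-5\right) 5829 = -29145$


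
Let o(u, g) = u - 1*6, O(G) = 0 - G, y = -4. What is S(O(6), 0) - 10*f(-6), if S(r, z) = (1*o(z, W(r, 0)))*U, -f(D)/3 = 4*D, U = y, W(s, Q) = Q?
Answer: -696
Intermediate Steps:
U = -4
f(D) = -12*D
O(G) = -G
o(u, g) = -6 + u (o(u, g) = u - 6 = -6 + u)
S(r, z) = 24 - 4*z (S(r, z) = (1*(-6 + z))*(-4) = (-6 + z)*(-4) = 24 - 4*z)
S(O(6), 0) - 10*f(-6) = (24 - 4*0) - (-120)*(-6) = (24 + 0) - 10*72 = 24 - 720 = -696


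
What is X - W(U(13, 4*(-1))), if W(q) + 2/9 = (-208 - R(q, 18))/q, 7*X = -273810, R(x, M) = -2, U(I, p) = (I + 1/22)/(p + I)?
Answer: -100668224/2583 ≈ -38973.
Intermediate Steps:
U(I, p) = (1/22 + I)/(I + p) (U(I, p) = (I + 1/22)/(I + p) = (1/22 + I)/(I + p))
X = -273810/7 (X = (⅐)*(-273810) = -273810/7 ≈ -39116.)
W(q) = -2/9 - 206/q (W(q) = -2/9 + (-208 - 1*(-2))/q = -2/9 + (-208 + 2)/q = -2/9 - 206/q)
X - W(U(13, 4*(-1))) = -273810/7 - (-2/9 - 206*(13 + 4*(-1))/(1/22 + 13)) = -273810/7 - (-2/9 - 206/((287/22)/(13 - 4))) = -273810/7 - (-2/9 - 206/((287/22)/9)) = -273810/7 - (-2/9 - 206/((⅑)*(287/22))) = -273810/7 - (-2/9 - 206/287/198) = -273810/7 - (-2/9 - 206*198/287) = -273810/7 - (-2/9 - 40788/287) = -273810/7 - 1*(-367666/2583) = -273810/7 + 367666/2583 = -100668224/2583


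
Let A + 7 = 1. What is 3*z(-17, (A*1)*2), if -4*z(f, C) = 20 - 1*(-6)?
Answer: -39/2 ≈ -19.500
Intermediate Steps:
A = -6 (A = -7 + 1 = -6)
z(f, C) = -13/2 (z(f, C) = -(20 - 1*(-6))/4 = -(20 + 6)/4 = -¼*26 = -13/2)
3*z(-17, (A*1)*2) = 3*(-13/2) = -39/2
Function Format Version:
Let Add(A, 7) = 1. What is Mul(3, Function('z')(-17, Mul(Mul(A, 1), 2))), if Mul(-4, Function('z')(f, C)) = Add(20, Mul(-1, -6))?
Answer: Rational(-39, 2) ≈ -19.500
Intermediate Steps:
A = -6 (A = Add(-7, 1) = -6)
Function('z')(f, C) = Rational(-13, 2) (Function('z')(f, C) = Mul(Rational(-1, 4), Add(20, Mul(-1, -6))) = Mul(Rational(-1, 4), Add(20, 6)) = Mul(Rational(-1, 4), 26) = Rational(-13, 2))
Mul(3, Function('z')(-17, Mul(Mul(A, 1), 2))) = Mul(3, Rational(-13, 2)) = Rational(-39, 2)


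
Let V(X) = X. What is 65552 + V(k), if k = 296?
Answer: 65848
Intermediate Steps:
65552 + V(k) = 65552 + 296 = 65848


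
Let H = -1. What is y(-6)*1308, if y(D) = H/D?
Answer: 218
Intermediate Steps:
y(D) = -1/D
y(-6)*1308 = -1/(-6)*1308 = -1*(-⅙)*1308 = (⅙)*1308 = 218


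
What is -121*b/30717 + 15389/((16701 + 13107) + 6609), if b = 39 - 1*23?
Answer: 134066867/372873663 ≈ 0.35955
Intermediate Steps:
b = 16 (b = 39 - 23 = 16)
-121*b/30717 + 15389/((16701 + 13107) + 6609) = -121*16/30717 + 15389/((16701 + 13107) + 6609) = -1936*1/30717 + 15389/(29808 + 6609) = -1936/30717 + 15389/36417 = 134066867/372873663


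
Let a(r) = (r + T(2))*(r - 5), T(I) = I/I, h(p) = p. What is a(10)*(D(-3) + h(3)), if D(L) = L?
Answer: 0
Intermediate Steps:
T(I) = 1
a(r) = (1 + r)*(-5 + r) (a(r) = (r + 1)*(r - 5) = (1 + r)*(-5 + r))
a(10)*(D(-3) + h(3)) = (-5 + 10**2 - 4*10)*(-3 + 3) = (-5 + 100 - 40)*0 = 55*0 = 0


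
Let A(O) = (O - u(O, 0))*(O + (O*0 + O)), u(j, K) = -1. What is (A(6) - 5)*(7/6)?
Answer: 553/6 ≈ 92.167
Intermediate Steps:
A(O) = 2*O*(1 + O) (A(O) = (O - 1*(-1))*(O + (O*0 + O)) = (O + 1)*(O + (0 + O)) = (1 + O)*(O + O) = (1 + O)*(2*O) = 2*O*(1 + O))
(A(6) - 5)*(7/6) = (2*6*(1 + 6) - 5)*(7/6) = (2*6*7 - 5)*(7*(⅙)) = (84 - 5)*(7/6) = 79*(7/6) = 553/6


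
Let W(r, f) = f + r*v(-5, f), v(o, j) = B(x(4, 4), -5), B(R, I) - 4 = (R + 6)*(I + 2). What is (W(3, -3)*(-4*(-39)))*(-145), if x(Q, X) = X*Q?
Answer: 4275180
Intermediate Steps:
x(Q, X) = Q*X
B(R, I) = 4 + (2 + I)*(6 + R) (B(R, I) = 4 + (R + 6)*(I + 2) = 4 + (6 + R)*(2 + I) = 4 + (2 + I)*(6 + R))
v(o, j) = -62 (v(o, j) = 16 + 2*(4*4) + 6*(-5) - 20*4 = 16 + 2*16 - 30 - 5*16 = 16 + 32 - 30 - 80 = -62)
W(r, f) = f - 62*r (W(r, f) = f + r*(-62) = f - 62*r)
(W(3, -3)*(-4*(-39)))*(-145) = ((-3 - 62*3)*(-4*(-39)))*(-145) = ((-3 - 186)*156)*(-145) = -189*156*(-145) = -29484*(-145) = 4275180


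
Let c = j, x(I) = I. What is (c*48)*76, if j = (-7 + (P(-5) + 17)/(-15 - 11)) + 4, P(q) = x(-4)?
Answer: -12768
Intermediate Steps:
P(q) = -4
j = -7/2 (j = (-7 + (-4 + 17)/(-15 - 11)) + 4 = (-7 + 13/(-26)) + 4 = (-7 + 13*(-1/26)) + 4 = (-7 - 1/2) + 4 = -15/2 + 4 = -7/2 ≈ -3.5000)
c = -7/2 ≈ -3.5000
(c*48)*76 = -7/2*48*76 = -168*76 = -12768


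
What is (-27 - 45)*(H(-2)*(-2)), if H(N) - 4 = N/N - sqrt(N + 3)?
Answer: 576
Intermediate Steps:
H(N) = 5 - sqrt(3 + N) (H(N) = 4 + (N/N - sqrt(N + 3)) = 4 + (1 - sqrt(3 + N)) = 5 - sqrt(3 + N))
(-27 - 45)*(H(-2)*(-2)) = (-27 - 45)*((5 - sqrt(3 - 2))*(-2)) = -72*(5 - sqrt(1))*(-2) = -72*(5 - 1*1)*(-2) = -72*(5 - 1)*(-2) = -288*(-2) = -72*(-8) = 576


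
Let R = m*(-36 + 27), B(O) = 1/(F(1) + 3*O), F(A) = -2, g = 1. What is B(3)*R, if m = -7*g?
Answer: 9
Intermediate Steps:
B(O) = 1/(-2 + 3*O)
m = -7 (m = -7*1 = -7)
R = 63 (R = -7*(-36 + 27) = -7*(-9) = 63)
B(3)*R = 63/(-2 + 3*3) = 63/(-2 + 9) = 63/7 = (⅐)*63 = 9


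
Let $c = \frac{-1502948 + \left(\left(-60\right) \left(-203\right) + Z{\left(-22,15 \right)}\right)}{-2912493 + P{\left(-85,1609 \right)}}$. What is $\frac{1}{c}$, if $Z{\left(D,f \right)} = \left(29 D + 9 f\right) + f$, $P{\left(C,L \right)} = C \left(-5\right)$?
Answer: $\frac{728017}{372814} \approx 1.9528$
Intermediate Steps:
$P{\left(C,L \right)} = - 5 C$
$Z{\left(D,f \right)} = 10 f + 29 D$ ($Z{\left(D,f \right)} = \left(9 f + 29 D\right) + f = 10 f + 29 D$)
$c = \frac{372814}{728017}$ ($c = \frac{-1502948 + \left(\left(-60\right) \left(-203\right) + \left(10 \cdot 15 + 29 \left(-22\right)\right)\right)}{-2912493 - -425} = \frac{-1502948 + \left(12180 + \left(150 - 638\right)\right)}{-2912493 + 425} = \frac{-1502948 + \left(12180 - 488\right)}{-2912068} = \left(-1502948 + 11692\right) \left(- \frac{1}{2912068}\right) = \left(-1491256\right) \left(- \frac{1}{2912068}\right) = \frac{372814}{728017} \approx 0.5121$)
$\frac{1}{c} = \frac{1}{\frac{372814}{728017}} = \frac{728017}{372814}$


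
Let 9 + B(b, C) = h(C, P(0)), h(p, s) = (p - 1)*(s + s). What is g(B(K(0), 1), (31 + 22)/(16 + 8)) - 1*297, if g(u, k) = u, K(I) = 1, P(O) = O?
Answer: -306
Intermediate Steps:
h(p, s) = 2*s*(-1 + p) (h(p, s) = (-1 + p)*(2*s) = 2*s*(-1 + p))
B(b, C) = -9 (B(b, C) = -9 + 2*0*(-1 + C) = -9 + 0 = -9)
g(B(K(0), 1), (31 + 22)/(16 + 8)) - 1*297 = -9 - 1*297 = -9 - 297 = -306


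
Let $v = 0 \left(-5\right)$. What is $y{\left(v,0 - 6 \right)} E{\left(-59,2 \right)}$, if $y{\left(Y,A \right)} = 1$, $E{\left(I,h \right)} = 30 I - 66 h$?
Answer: $-1902$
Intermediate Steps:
$E{\left(I,h \right)} = - 66 h + 30 I$
$v = 0$
$y{\left(v,0 - 6 \right)} E{\left(-59,2 \right)} = 1 \left(\left(-66\right) 2 + 30 \left(-59\right)\right) = 1 \left(-132 - 1770\right) = 1 \left(-1902\right) = -1902$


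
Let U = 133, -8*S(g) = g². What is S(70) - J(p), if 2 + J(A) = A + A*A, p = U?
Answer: -36865/2 ≈ -18433.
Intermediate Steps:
S(g) = -g²/8
p = 133
J(A) = -2 + A + A² (J(A) = -2 + (A + A*A) = -2 + (A + A²) = -2 + A + A²)
S(70) - J(p) = -⅛*70² - (-2 + 133 + 133²) = -⅛*4900 - (-2 + 133 + 17689) = -1225/2 - 1*17820 = -1225/2 - 17820 = -36865/2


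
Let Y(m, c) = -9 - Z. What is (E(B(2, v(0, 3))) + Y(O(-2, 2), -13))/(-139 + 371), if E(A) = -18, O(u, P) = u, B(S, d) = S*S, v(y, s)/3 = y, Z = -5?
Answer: -11/116 ≈ -0.094828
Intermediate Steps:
v(y, s) = 3*y
B(S, d) = S**2
Y(m, c) = -4 (Y(m, c) = -9 - 1*(-5) = -9 + 5 = -4)
(E(B(2, v(0, 3))) + Y(O(-2, 2), -13))/(-139 + 371) = (-18 - 4)/(-139 + 371) = -22/232 = -22*1/232 = -11/116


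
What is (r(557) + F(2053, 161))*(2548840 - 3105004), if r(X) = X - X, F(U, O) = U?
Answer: -1141804692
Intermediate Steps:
r(X) = 0
(r(557) + F(2053, 161))*(2548840 - 3105004) = (0 + 2053)*(2548840 - 3105004) = 2053*(-556164) = -1141804692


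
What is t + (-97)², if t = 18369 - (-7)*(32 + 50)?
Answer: 28352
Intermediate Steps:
t = 18943 (t = 18369 - (-7)*82 = 18369 - 1*(-574) = 18369 + 574 = 18943)
t + (-97)² = 18943 + (-97)² = 18943 + 9409 = 28352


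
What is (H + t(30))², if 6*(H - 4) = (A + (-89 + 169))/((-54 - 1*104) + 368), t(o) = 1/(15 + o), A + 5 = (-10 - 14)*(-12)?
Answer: 29495761/1587600 ≈ 18.579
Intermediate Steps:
A = 283 (A = -5 + (-10 - 14)*(-12) = -5 - 24*(-12) = -5 + 288 = 283)
H = 1801/420 (H = 4 + ((283 + (-89 + 169))/((-54 - 1*104) + 368))/6 = 4 + ((283 + 80)/((-54 - 104) + 368))/6 = 4 + (363/(-158 + 368))/6 = 4 + (363/210)/6 = 4 + (363*(1/210))/6 = 4 + (⅙)*(121/70) = 4 + 121/420 = 1801/420 ≈ 4.2881)
(H + t(30))² = (1801/420 + 1/(15 + 30))² = (1801/420 + 1/45)² = (5431/1260)² = 29495761/1587600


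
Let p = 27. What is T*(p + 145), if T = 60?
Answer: 10320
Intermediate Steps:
T*(p + 145) = 60*(27 + 145) = 60*172 = 10320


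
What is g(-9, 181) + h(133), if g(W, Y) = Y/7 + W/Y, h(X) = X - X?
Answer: 32698/1267 ≈ 25.807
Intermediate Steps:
h(X) = 0
g(W, Y) = Y/7 + W/Y (g(W, Y) = Y*(⅐) + W/Y = Y/7 + W/Y)
g(-9, 181) + h(133) = ((⅐)*181 - 9/181) + 0 = (181/7 - 9*1/181) + 0 = (181/7 - 9/181) + 0 = 32698/1267 + 0 = 32698/1267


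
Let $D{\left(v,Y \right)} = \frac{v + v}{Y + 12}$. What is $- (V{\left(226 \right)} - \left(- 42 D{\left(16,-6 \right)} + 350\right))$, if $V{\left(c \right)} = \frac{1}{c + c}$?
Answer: $\frac{56951}{452} \approx 126.0$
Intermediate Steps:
$D{\left(v,Y \right)} = \frac{2 v}{12 + Y}$
$V{\left(c \right)} = \frac{1}{2 c}$
$- (V{\left(226 \right)} - \left(- 42 D{\left(16,-6 \right)} + 350\right)) = - (\frac{1}{2 \cdot 226} - \left(- 42 \cdot 2 \cdot 16 \frac{1}{12 - 6} + 350\right)) = - (\frac{1}{2} \cdot \frac{1}{226} - \left(- 42 \cdot 2 \cdot 16 \cdot \frac{1}{6} + 350\right)) = - (\frac{1}{452} - \left(- 42 \cdot 2 \cdot 16 \cdot \frac{1}{6} + 350\right)) = - (\frac{1}{452} - \left(\left(-42\right) \frac{16}{3} + 350\right)) = - (\frac{1}{452} - \left(-224 + 350\right)) = - (\frac{1}{452} - 126) = \left(-1\right) \left(- \frac{56951}{452}\right) = \frac{56951}{452}$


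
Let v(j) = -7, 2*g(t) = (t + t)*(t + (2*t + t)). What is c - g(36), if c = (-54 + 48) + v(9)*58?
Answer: -5596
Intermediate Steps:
g(t) = 4*t² (g(t) = ((t + t)*(t + (2*t + t)))/2 = ((2*t)*(t + 3*t))/2 = ((2*t)*(4*t))/2 = (8*t²)/2 = 4*t²)
c = -412 (c = (-54 + 48) - 7*58 = -6 - 406 = -412)
c - g(36) = -412 - 4*36² = -412 - 4*1296 = -412 - 1*5184 = -412 - 5184 = -5596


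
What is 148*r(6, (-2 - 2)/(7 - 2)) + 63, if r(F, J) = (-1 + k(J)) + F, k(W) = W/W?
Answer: 951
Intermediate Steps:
k(W) = 1
r(F, J) = F (r(F, J) = (-1 + 1) + F = 0 + F = F)
148*r(6, (-2 - 2)/(7 - 2)) + 63 = 148*6 + 63 = 888 + 63 = 951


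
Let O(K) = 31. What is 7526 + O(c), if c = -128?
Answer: 7557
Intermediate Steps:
7526 + O(c) = 7526 + 31 = 7557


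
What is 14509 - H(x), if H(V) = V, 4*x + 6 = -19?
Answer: 58061/4 ≈ 14515.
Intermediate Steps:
x = -25/4 (x = -3/2 + (¼)*(-19) = -3/2 - 19/4 = -25/4 ≈ -6.2500)
14509 - H(x) = 14509 - 1*(-25/4) = 14509 + 25/4 = 58061/4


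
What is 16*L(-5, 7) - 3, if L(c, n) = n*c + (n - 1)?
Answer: -467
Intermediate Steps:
L(c, n) = -1 + n + c*n (L(c, n) = c*n + (-1 + n) = -1 + n + c*n)
16*L(-5, 7) - 3 = 16*(-1 + 7 - 5*7) - 3 = 16*(-1 + 7 - 35) - 3 = 16*(-29) - 3 = -464 - 3 = -467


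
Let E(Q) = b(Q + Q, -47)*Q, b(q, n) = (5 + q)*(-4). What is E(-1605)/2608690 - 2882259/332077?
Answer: -19659958617/1186693081 ≈ -16.567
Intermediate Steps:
b(q, n) = -20 - 4*q
E(Q) = Q*(-20 - 8*Q) (E(Q) = (-20 - 4*(Q + Q))*Q = (-20 - 8*Q)*Q = Q*(-20 - 8*Q))
E(-1605)/2608690 - 2882259/332077 = -4*(-1605)*(5 + 2*(-1605))/2608690 - 2882259/332077 = -4*(-1605)*(5 - 3210)*(1/2608690) - 2882259*1/332077 = -4*(-1605)*(-3205)*(1/2608690) - 39483/4549 = -20576100*1/2608690 - 39483/4549 = -2057610/260869 - 39483/4549 = -19659958617/1186693081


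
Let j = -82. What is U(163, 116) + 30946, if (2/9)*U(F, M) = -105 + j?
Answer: 60209/2 ≈ 30105.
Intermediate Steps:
U(F, M) = -1683/2 (U(F, M) = 9*(-105 - 82)/2 = (9/2)*(-187) = -1683/2)
U(163, 116) + 30946 = -1683/2 + 30946 = 60209/2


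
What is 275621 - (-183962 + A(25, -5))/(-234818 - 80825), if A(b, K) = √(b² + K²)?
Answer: 86997655341/315643 + 5*√26/315643 ≈ 2.7562e+5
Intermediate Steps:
A(b, K) = √(K² + b²)
275621 - (-183962 + A(25, -5))/(-234818 - 80825) = 275621 - (-183962 + √((-5)² + 25²))/(-234818 - 80825) = 275621 - (-183962 + √(25 + 625))/(-315643) = 275621 - (-183962 + √650)*(-1)/315643 = 275621 - (-183962 + 5*√26)*(-1)/315643 = 275621 - (183962/315643 - 5*√26/315643) = 275621 + (-183962/315643 + 5*√26/315643) = 86997655341/315643 + 5*√26/315643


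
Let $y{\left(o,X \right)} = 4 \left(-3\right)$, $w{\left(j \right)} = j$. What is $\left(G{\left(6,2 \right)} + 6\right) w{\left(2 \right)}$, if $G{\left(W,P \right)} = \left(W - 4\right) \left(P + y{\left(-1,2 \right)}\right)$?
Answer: $-28$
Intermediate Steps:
$y{\left(o,X \right)} = -12$
$G{\left(W,P \right)} = \left(-12 + P\right) \left(-4 + W\right)$ ($G{\left(W,P \right)} = \left(W - 4\right) \left(P - 12\right) = \left(-4 + W\right) \left(-12 + P\right) = \left(-12 + P\right) \left(-4 + W\right)$)
$\left(G{\left(6,2 \right)} + 6\right) w{\left(2 \right)} = \left(\left(48 - 72 - 8 + 2 \cdot 6\right) + 6\right) 2 = \left(\left(48 - 72 - 8 + 12\right) + 6\right) 2 = \left(-20 + 6\right) 2 = \left(-14\right) 2 = -28$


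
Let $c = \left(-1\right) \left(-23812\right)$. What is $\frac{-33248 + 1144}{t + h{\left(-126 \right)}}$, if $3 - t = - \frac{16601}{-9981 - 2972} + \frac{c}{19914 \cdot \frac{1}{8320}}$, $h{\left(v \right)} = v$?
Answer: $\frac{1035137466546}{324781553875} \approx 3.1872$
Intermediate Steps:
$c = 23812$
$t = - \frac{1282875614854}{128973021}$ ($t = 3 - \left(- \frac{16601}{-9981 - 2972} + \frac{23812}{19914 \cdot \frac{1}{8320}}\right) = 3 - \left(- \frac{16601}{-12953} + \frac{23812}{\frac{9957}{4160}}\right) = 3 - \left(\left(-16601\right) \left(- \frac{1}{12953}\right) + 23812 \cdot \frac{4160}{9957}\right) = 3 - \left(\frac{16601}{12953} + \frac{99057920}{9957}\right) = 3 - \frac{1283262533917}{128973021} = - \frac{1282875614854}{128973021} \approx -9946.8$)
$\frac{-33248 + 1144}{t + h{\left(-126 \right)}} = \frac{-33248 + 1144}{- \frac{1282875614854}{128973021} - 126} = - \frac{32104}{- \frac{1299126215500}{128973021}} = \left(-32104\right) \left(- \frac{128973021}{1299126215500}\right) = \frac{1035137466546}{324781553875}$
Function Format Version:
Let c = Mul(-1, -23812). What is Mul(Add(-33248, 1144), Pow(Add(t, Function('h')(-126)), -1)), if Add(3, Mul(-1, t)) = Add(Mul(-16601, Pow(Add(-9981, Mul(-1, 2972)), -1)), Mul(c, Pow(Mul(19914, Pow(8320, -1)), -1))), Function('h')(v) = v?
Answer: Rational(1035137466546, 324781553875) ≈ 3.1872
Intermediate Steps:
c = 23812
t = Rational(-1282875614854, 128973021) (t = Add(3, Mul(-1, Add(Mul(-16601, Pow(Add(-9981, Mul(-1, 2972)), -1)), Mul(23812, Pow(Mul(19914, Pow(8320, -1)), -1))))) = Add(3, Mul(-1, Add(Mul(-16601, Pow(Add(-9981, -2972), -1)), Mul(23812, Pow(Mul(19914, Rational(1, 8320)), -1))))) = Add(3, Mul(-1, Add(Mul(-16601, Pow(-12953, -1)), Mul(23812, Pow(Rational(9957, 4160), -1))))) = Add(3, Mul(-1, Add(Mul(-16601, Rational(-1, 12953)), Mul(23812, Rational(4160, 9957))))) = Add(3, Mul(-1, Add(Rational(16601, 12953), Rational(99057920, 9957)))) = Add(3, Mul(-1, Rational(1283262533917, 128973021))) = Add(3, Rational(-1283262533917, 128973021)) = Rational(-1282875614854, 128973021) ≈ -9946.8)
Mul(Add(-33248, 1144), Pow(Add(t, Function('h')(-126)), -1)) = Mul(Add(-33248, 1144), Pow(Add(Rational(-1282875614854, 128973021), -126), -1)) = Mul(-32104, Pow(Rational(-1299126215500, 128973021), -1)) = Mul(-32104, Rational(-128973021, 1299126215500)) = Rational(1035137466546, 324781553875)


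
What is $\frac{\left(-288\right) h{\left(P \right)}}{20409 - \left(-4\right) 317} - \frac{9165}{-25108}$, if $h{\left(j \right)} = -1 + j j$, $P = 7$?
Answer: $- \frac{148423287}{544266116} \approx -0.2727$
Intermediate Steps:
$h{\left(j \right)} = -1 + j^{2}$
$\frac{\left(-288\right) h{\left(P \right)}}{20409 - \left(-4\right) 317} - \frac{9165}{-25108} = \frac{\left(-288\right) \left(-1 + 7^{2}\right)}{20409 - \left(-4\right) 317} - \frac{9165}{-25108} = \frac{\left(-288\right) \left(-1 + 49\right)}{20409 - -1268} - - \frac{9165}{25108} = \frac{\left(-288\right) 48}{20409 + 1268} + \frac{9165}{25108} = - \frac{13824}{21677} + \frac{9165}{25108} = - \frac{148423287}{544266116}$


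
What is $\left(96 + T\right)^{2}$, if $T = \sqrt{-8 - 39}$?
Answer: $\left(96 + i \sqrt{47}\right)^{2} \approx 9169.0 + 1316.3 i$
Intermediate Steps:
$T = i \sqrt{47}$ ($T = \sqrt{-47} = i \sqrt{47} \approx 6.8557 i$)
$\left(96 + T\right)^{2} = \left(96 + i \sqrt{47}\right)^{2}$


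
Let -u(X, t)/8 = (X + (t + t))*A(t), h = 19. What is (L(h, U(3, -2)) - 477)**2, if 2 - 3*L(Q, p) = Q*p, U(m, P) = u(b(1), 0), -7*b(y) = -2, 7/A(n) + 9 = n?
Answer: 173317225/729 ≈ 2.3775e+5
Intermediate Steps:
A(n) = 7/(-9 + n)
b(y) = 2/7 (b(y) = -1/7*(-2) = 2/7)
u(X, t) = -56*(X + 2*t)/(-9 + t) (u(X, t) = -8*(X + (t + t))*7/(-9 + t) = -8*(X + 2*t)*7/(-9 + t) = -56*(X + 2*t)/(-9 + t))
U(m, P) = 16/9 (U(m, P) = 56*(-1*2/7 - 2*0)/(-9 + 0) = 56*(-2/7 + 0)/(-9) = 56*(-1/9)*(-2/7) = 16/9)
L(Q, p) = 2/3 - Q*p/3
(L(h, U(3, -2)) - 477)**2 = ((2/3 - 1/3*19*16/9) - 477)**2 = ((2/3 - 304/27) - 477)**2 = (-286/27 - 477)**2 = (-13165/27)**2 = 173317225/729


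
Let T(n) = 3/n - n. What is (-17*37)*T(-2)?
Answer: -629/2 ≈ -314.50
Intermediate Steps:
T(n) = -n + 3/n
(-17*37)*T(-2) = (-17*37)*(-1*(-2) + 3/(-2)) = -629*(2 + 3*(-1/2)) = -629*(2 - 3/2) = -629*1/2 = -629/2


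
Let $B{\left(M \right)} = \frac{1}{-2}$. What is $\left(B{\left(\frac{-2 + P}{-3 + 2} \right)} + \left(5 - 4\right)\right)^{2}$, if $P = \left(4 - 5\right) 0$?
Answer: $\frac{1}{4} \approx 0.25$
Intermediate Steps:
$P = 0$ ($P = \left(-1\right) 0 = 0$)
$B{\left(M \right)} = - \frac{1}{2}$
$\left(B{\left(\frac{-2 + P}{-3 + 2} \right)} + \left(5 - 4\right)\right)^{2} = \left(- \frac{1}{2} + \left(5 - 4\right)\right)^{2} = \left(- \frac{1}{2} + 1\right)^{2} = \left(\frac{1}{2}\right)^{2} = \frac{1}{4}$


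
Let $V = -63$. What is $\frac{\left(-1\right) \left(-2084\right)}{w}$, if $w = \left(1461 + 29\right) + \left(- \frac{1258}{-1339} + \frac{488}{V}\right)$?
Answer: $\frac{43949997}{31279438} \approx 1.4051$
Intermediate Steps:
$w = \frac{125117752}{84357}$ ($w = \left(1461 + 29\right) + \left(- \frac{1258}{-1339} + \frac{488}{-63}\right) = 1490 + \left(\left(-1258\right) \left(- \frac{1}{1339}\right) + 488 \left(- \frac{1}{63}\right)\right) = 1490 + \left(\frac{1258}{1339} - \frac{488}{63}\right) = 1490 - \frac{574178}{84357} = \frac{125117752}{84357} \approx 1483.2$)
$\frac{\left(-1\right) \left(-2084\right)}{w} = \frac{\left(-1\right) \left(-2084\right)}{\frac{125117752}{84357}} = 2084 \cdot \frac{84357}{125117752} = \frac{43949997}{31279438}$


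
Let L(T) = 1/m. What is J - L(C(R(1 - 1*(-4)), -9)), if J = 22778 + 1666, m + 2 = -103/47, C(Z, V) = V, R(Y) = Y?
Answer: 4815515/197 ≈ 24444.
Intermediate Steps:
m = -197/47 (m = -2 - 103/47 = -197/47 ≈ -4.1915)
L(T) = -47/197 (L(T) = 1/(-197/47) = -47/197)
J = 24444
J - L(C(R(1 - 1*(-4)), -9)) = 24444 - 1*(-47/197) = 24444 + 47/197 = 4815515/197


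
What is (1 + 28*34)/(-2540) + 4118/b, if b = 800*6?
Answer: 147133/304800 ≈ 0.48272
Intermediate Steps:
b = 4800
(1 + 28*34)/(-2540) + 4118/b = (1 + 28*34)/(-2540) + 4118/4800 = (1 + 952)*(-1/2540) + 4118*(1/4800) = 953*(-1/2540) + 2059/2400 = -953/2540 + 2059/2400 = 147133/304800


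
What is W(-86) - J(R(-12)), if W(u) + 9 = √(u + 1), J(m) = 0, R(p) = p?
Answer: -9 + I*√85 ≈ -9.0 + 9.2195*I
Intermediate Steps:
W(u) = -9 + √(1 + u) (W(u) = -9 + √(u + 1) = -9 + √(1 + u))
W(-86) - J(R(-12)) = (-9 + √(1 - 86)) - 1*0 = (-9 + √(-85)) + 0 = (-9 + I*√85) + 0 = -9 + I*√85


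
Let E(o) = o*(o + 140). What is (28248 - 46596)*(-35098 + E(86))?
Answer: 287366376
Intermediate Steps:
E(o) = o*(140 + o)
(28248 - 46596)*(-35098 + E(86)) = (28248 - 46596)*(-35098 + 86*(140 + 86)) = -18348*(-35098 + 86*226) = -18348*(-35098 + 19436) = -18348*(-15662) = 287366376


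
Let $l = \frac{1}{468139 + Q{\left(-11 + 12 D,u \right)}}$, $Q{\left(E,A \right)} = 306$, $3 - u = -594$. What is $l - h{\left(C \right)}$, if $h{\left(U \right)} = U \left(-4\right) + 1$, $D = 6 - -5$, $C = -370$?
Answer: $- \frac{693767044}{468445} \approx -1481.0$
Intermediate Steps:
$D = 11$ ($D = 6 + 5 = 11$)
$u = 597$ ($u = 3 - -594 = 3 + 594 = 597$)
$h{\left(U \right)} = 1 - 4 U$ ($h{\left(U \right)} = - 4 U + 1 = 1 - 4 U$)
$l = \frac{1}{468445}$ ($l = \frac{1}{468139 + 306} = \frac{1}{468445} \approx 2.1347 \cdot 10^{-6}$)
$l - h{\left(C \right)} = \frac{1}{468445} - \left(1 - -1480\right) = \frac{1}{468445} - \left(1 + 1480\right) = \frac{1}{468445} - 1481 = - \frac{693767044}{468445}$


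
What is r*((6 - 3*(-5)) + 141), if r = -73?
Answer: -11826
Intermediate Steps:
r*((6 - 3*(-5)) + 141) = -73*((6 - 3*(-5)) + 141) = -73*((6 + 15) + 141) = -73*(21 + 141) = -73*162 = -11826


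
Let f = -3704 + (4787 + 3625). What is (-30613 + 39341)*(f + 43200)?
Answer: 418141024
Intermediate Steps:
f = 4708 (f = -3704 + 8412 = 4708)
(-30613 + 39341)*(f + 43200) = (-30613 + 39341)*(4708 + 43200) = 8728*47908 = 418141024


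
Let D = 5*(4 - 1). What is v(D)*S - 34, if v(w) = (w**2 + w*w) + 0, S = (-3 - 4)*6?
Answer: -18934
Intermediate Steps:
S = -42 (S = -7*6 = -42)
D = 15 (D = 5*3 = 15)
v(w) = 2*w**2 (v(w) = (w**2 + w**2) + 0 = 2*w**2 + 0 = 2*w**2)
v(D)*S - 34 = (2*15**2)*(-42) - 34 = (2*225)*(-42) - 34 = 450*(-42) - 34 = -18900 - 34 = -18934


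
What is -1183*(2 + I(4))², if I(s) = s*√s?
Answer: -118300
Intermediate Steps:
I(s) = s^(3/2)
-1183*(2 + I(4))² = -1183*(2 + 4^(3/2))² = -1183*(2 + 8)² = -1183*10² = -1183*100 = -118300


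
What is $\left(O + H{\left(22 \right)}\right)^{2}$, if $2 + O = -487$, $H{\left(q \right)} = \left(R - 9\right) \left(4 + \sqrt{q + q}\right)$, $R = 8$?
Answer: $243093 + 1972 \sqrt{11} \approx 2.4963 \cdot 10^{5}$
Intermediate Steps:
$H{\left(q \right)} = -4 - \sqrt{2} \sqrt{q}$ ($H{\left(q \right)} = \left(8 - 9\right) \left(4 + \sqrt{q + q}\right) = - (4 + \sqrt{2 q}) = - (4 + \sqrt{2} \sqrt{q}) = -4 - \sqrt{2} \sqrt{q}$)
$O = -489$ ($O = -2 - 487 = -489$)
$\left(O + H{\left(22 \right)}\right)^{2} = \left(-489 - \left(4 + \sqrt{2} \sqrt{22}\right)\right)^{2} = \left(-489 - \left(4 + 2 \sqrt{11}\right)\right)^{2} = \left(-493 - 2 \sqrt{11}\right)^{2}$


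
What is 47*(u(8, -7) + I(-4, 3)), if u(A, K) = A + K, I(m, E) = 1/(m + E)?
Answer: 0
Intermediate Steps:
I(m, E) = 1/(E + m)
47*(u(8, -7) + I(-4, 3)) = 47*((8 - 7) + 1/(3 - 4)) = 47*(1 + 1/(-1)) = 47*(1 - 1) = 47*0 = 0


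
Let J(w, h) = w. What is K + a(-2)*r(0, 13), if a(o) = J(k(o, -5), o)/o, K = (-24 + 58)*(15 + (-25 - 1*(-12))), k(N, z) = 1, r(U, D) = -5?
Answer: 141/2 ≈ 70.500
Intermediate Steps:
K = 68 (K = 34*(15 + (-25 + 12)) = 34*(15 - 13) = 34*2 = 68)
a(o) = 1/o
K + a(-2)*r(0, 13) = 68 - 5/(-2) = 68 - ½*(-5) = 68 + 5/2 = 141/2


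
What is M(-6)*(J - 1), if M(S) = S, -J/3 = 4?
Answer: 78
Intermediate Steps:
J = -12 (J = -3*4 = -12)
M(-6)*(J - 1) = -6*(-12 - 1) = -6*(-13) = 78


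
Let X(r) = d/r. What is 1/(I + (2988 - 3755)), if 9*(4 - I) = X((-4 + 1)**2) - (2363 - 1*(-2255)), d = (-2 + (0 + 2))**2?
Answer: -9/2249 ≈ -0.0040018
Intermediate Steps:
d = 0 (d = (-2 + 2)**2 = 0**2 = 0)
X(r) = 0 (X(r) = 0/r = 0)
I = 4654/9 (I = 4 - (0 - (2363 - 1*(-2255)))/9 = 4 - (0 - (2363 + 2255))/9 = 4 - (0 - 1*4618)/9 = 4 - (0 - 4618)/9 = 4 - 1/9*(-4618) = 4 + 4618/9 = 4654/9 ≈ 517.11)
1/(I + (2988 - 3755)) = 1/(4654/9 + (2988 - 3755)) = 1/(4654/9 - 767) = 1/(-2249/9) = -9/2249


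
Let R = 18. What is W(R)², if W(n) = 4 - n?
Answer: 196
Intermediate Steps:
W(R)² = (4 - 1*18)² = (4 - 18)² = (-14)² = 196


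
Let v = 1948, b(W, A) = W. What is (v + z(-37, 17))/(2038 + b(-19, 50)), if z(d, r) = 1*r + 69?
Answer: 678/673 ≈ 1.0074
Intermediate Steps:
z(d, r) = 69 + r (z(d, r) = r + 69 = 69 + r)
(v + z(-37, 17))/(2038 + b(-19, 50)) = (1948 + (69 + 17))/(2038 - 19) = (1948 + 86)/2019 = 2034*(1/2019) = 678/673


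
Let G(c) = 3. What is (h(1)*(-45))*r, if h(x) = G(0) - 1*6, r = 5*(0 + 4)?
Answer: 2700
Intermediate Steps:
r = 20 (r = 5*4 = 20)
h(x) = -3 (h(x) = 3 - 1*6 = 3 - 6 = -3)
(h(1)*(-45))*r = -3*(-45)*20 = 135*20 = 2700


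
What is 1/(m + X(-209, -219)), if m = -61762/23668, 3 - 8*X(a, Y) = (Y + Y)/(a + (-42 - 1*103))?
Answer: -698206/1668137 ≈ -0.41855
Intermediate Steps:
X(a, Y) = 3/8 - Y/(4*(-145 + a)) (X(a, Y) = 3/8 - (Y + Y)/(8*(a + (-42 - 1*103))) = 3/8 - 2*Y/(8*(a + (-42 - 103))) = 3/8 - 2*Y/(8*(a - 145)) = 3/8 - 2*Y/(8*(-145 + a)) = 3/8 - Y/(4*(-145 + a)))
m = -30881/11834 (m = -61762*1/23668 = -30881/11834 ≈ -2.6095)
1/(m + X(-209, -219)) = 1/(-30881/11834 + (-435 - 2*(-219) + 3*(-209))/(8*(-145 - 209))) = 1/(-30881/11834 + (⅛)*(-435 + 438 - 627)/(-354)) = 1/(-30881/11834 + (⅛)*(-1/354)*(-624)) = 1/(-30881/11834 + 13/59) = 1/(-1668137/698206) = -698206/1668137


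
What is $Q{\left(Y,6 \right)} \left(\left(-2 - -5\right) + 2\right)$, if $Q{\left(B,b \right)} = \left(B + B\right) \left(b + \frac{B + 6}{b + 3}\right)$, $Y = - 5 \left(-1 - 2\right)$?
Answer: $1250$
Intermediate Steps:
$Y = 15$ ($Y = \left(-5\right) \left(-3\right) = 15$)
$Q{\left(B,b \right)} = 2 B \left(b + \frac{6 + B}{3 + b}\right)$
$Q{\left(Y,6 \right)} \left(\left(-2 - -5\right) + 2\right) = 2 \cdot 15 \frac{1}{3 + 6} \left(6 + 15 + 6^{2} + 3 \cdot 6\right) \left(\left(-2 - -5\right) + 2\right) = 2 \cdot 15 \cdot \frac{1}{9} \left(6 + 15 + 36 + 18\right) \left(\left(-2 + 5\right) + 2\right) = 2 \cdot 15 \cdot \frac{1}{9} \cdot 75 \left(3 + 2\right) = 250 \cdot 5 = 1250$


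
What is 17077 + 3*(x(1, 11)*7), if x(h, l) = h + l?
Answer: 17329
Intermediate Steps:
17077 + 3*(x(1, 11)*7) = 17077 + 3*((1 + 11)*7) = 17077 + 3*(12*7) = 17077 + 3*84 = 17077 + 252 = 17329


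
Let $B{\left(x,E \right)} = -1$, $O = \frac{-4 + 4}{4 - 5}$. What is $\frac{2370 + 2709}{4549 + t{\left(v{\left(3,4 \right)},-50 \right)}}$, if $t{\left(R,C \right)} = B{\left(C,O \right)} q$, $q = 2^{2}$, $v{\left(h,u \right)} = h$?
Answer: $\frac{1693}{1515} \approx 1.1175$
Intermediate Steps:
$O = 0$ ($O = \frac{0}{-1} = 0 \left(-1\right) = 0$)
$q = 4$
$t{\left(R,C \right)} = -4$ ($t{\left(R,C \right)} = \left(-1\right) 4 = -4$)
$\frac{2370 + 2709}{4549 + t{\left(v{\left(3,4 \right)},-50 \right)}} = \frac{2370 + 2709}{4549 - 4} = \frac{5079}{4545} = 5079 \cdot \frac{1}{4545} = \frac{1693}{1515}$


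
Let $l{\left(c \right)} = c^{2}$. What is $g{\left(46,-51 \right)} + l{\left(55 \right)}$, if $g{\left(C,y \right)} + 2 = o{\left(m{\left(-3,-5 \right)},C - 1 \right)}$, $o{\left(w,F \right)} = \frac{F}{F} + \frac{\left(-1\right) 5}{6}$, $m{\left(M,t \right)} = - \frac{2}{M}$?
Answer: $\frac{18139}{6} \approx 3023.2$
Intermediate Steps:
$o{\left(w,F \right)} = \frac{1}{6}$ ($o{\left(w,F \right)} = 1 - \frac{5}{6} = \frac{1}{6}$)
$g{\left(C,y \right)} = - \frac{11}{6}$ ($g{\left(C,y \right)} = -2 + \frac{1}{6} = - \frac{11}{6}$)
$g{\left(46,-51 \right)} + l{\left(55 \right)} = - \frac{11}{6} + 55^{2} = - \frac{11}{6} + 3025 = \frac{18139}{6}$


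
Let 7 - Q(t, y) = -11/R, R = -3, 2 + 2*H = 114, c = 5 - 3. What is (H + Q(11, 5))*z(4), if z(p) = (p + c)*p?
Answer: 1424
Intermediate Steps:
c = 2
H = 56 (H = -1 + (½)*114 = -1 + 57 = 56)
Q(t, y) = 10/3 (Q(t, y) = 7 - (-11)/(-3) = 7 - (-11)*(-1)/3 = 7 - 1*11/3 = 7 - 11/3 = 10/3)
z(p) = p*(2 + p) (z(p) = (p + 2)*p = (2 + p)*p = p*(2 + p))
(H + Q(11, 5))*z(4) = (56 + 10/3)*(4*(2 + 4)) = 178*(4*6)/3 = (178/3)*24 = 1424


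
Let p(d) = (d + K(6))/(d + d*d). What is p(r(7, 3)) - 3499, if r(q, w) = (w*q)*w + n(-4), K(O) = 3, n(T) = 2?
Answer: -7505321/2145 ≈ -3499.0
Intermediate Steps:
r(q, w) = 2 + q*w² (r(q, w) = (w*q)*w + 2 = (q*w)*w + 2 = q*w² + 2 = 2 + q*w²)
p(d) = (3 + d)/(d + d²) (p(d) = (d + 3)/(d + d*d) = (3 + d)/(d + d²))
p(r(7, 3)) - 3499 = (3 + (2 + 7*3²))/((2 + 7*3²)*(1 + (2 + 7*3²))) - 3499 = (3 + (2 + 7*9))/((2 + 7*9)*(1 + (2 + 7*9))) - 3499 = (3 + (2 + 63))/((2 + 63)*(1 + (2 + 63))) - 3499 = (3 + 65)/(65*(1 + 65)) - 3499 = (1/65)*68/66 - 3499 = (1/65)*(1/66)*68 - 3499 = 34/2145 - 3499 = -7505321/2145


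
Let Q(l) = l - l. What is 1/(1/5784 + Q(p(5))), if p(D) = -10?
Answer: 5784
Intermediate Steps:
Q(l) = 0
1/(1/5784 + Q(p(5))) = 1/(1/5784 + 0) = 1/(1/5784) = 5784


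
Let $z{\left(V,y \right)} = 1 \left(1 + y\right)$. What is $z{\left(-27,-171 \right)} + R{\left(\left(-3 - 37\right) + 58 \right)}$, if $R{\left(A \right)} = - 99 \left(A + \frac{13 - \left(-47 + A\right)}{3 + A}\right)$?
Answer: $-2150$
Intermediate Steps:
$z{\left(V,y \right)} = 1 + y$
$R{\left(A \right)} = - 99 A - \frac{99 \left(60 - A\right)}{3 + A}$ ($R{\left(A \right)} = - 99 \left(A + \frac{60 - A}{3 + A}\right) = - 99 A - \frac{99 \left(60 - A\right)}{3 + A}$)
$z{\left(-27,-171 \right)} + R{\left(\left(-3 - 37\right) + 58 \right)} = \left(1 - 171\right) + \frac{99 \left(-60 - \left(\left(-3 - 37\right) + 58\right)^{2} - 2 \left(\left(-3 - 37\right) + 58\right)\right)}{3 + \left(\left(-3 - 37\right) + 58\right)} = -170 + \frac{99 \left(-60 - \left(-40 + 58\right)^{2} - 2 \left(-40 + 58\right)\right)}{3 + \left(-40 + 58\right)} = -170 + \frac{99 \left(-60 - 18^{2} - 36\right)}{3 + 18} = -170 + \frac{99 \left(-60 - 324 - 36\right)}{21} = -170 + 99 \cdot \frac{1}{21} \left(-60 - 324 - 36\right) = -170 + 99 \cdot \frac{1}{21} \left(-420\right) = -170 - 1980 = -2150$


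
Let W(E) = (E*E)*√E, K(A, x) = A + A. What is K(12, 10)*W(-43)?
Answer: 44376*I*√43 ≈ 2.9099e+5*I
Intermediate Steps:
K(A, x) = 2*A
W(E) = E^(5/2) (W(E) = E²*√E = E^(5/2))
K(12, 10)*W(-43) = (2*12)*(-43)^(5/2) = 24*(1849*I*√43) = 44376*I*√43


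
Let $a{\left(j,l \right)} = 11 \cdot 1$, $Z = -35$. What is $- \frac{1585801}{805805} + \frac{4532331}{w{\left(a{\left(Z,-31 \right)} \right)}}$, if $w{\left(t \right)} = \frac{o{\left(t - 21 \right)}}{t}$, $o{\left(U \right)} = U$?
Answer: $- \frac{1147826875829}{230230} \approx -4.9856 \cdot 10^{6}$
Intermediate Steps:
$a{\left(j,l \right)} = 11$
$w{\left(t \right)} = \frac{-21 + t}{t}$ ($w{\left(t \right)} = \frac{t - 21}{t} = \frac{-21 + t}{t}$)
$- \frac{1585801}{805805} + \frac{4532331}{w{\left(a{\left(Z,-31 \right)} \right)}} = - \frac{1585801}{805805} + \frac{4532331}{\frac{1}{11} \left(-21 + 11\right)} = \left(-1585801\right) \frac{1}{805805} + \frac{4532331}{\frac{1}{11} \left(-10\right)} = - \frac{226543}{115115} + \frac{4532331}{- \frac{10}{11}} = - \frac{226543}{115115} + 4532331 \left(- \frac{11}{10}\right) = - \frac{226543}{115115} - \frac{49855641}{10} = - \frac{1147826875829}{230230}$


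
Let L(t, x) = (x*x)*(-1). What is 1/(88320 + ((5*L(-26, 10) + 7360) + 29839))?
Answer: 1/125019 ≈ 7.9988e-6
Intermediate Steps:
L(t, x) = -x**2 (L(t, x) = x**2*(-1) = -x**2)
1/(88320 + ((5*L(-26, 10) + 7360) + 29839)) = 1/(88320 + ((5*(-1*10**2) + 7360) + 29839)) = 1/(88320 + ((5*(-1*100) + 7360) + 29839)) = 1/(88320 + ((5*(-100) + 7360) + 29839)) = 1/(88320 + ((-500 + 7360) + 29839)) = 1/(88320 + (6860 + 29839)) = 1/(88320 + 36699) = 1/125019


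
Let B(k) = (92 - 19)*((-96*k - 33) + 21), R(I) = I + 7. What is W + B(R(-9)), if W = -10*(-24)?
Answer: 13380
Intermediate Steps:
R(I) = 7 + I
B(k) = -876 - 7008*k (B(k) = 73*((-33 - 96*k) + 21) = 73*(-12 - 96*k) = -876 - 7008*k)
W = 240
W + B(R(-9)) = 240 + (-876 - 7008*(7 - 9)) = 240 + (-876 - 7008*(-2)) = 240 + (-876 + 14016) = 240 + 13140 = 13380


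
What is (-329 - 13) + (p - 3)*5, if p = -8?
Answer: -397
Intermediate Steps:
(-329 - 13) + (p - 3)*5 = (-329 - 13) + (-8 - 3)*5 = -342 - 11*5 = -342 - 55 = -397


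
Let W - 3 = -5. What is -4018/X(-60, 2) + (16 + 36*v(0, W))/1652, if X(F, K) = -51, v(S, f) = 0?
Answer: 1659638/21063 ≈ 78.794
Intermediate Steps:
W = -2 (W = 3 - 5 = -2)
-4018/X(-60, 2) + (16 + 36*v(0, W))/1652 = -4018/(-51) + (16 + 36*0)/1652 = -4018*(-1/51) + (16 + 0)*(1/1652) = 4018/51 + 16*(1/1652) = 4018/51 + 4/413 = 1659638/21063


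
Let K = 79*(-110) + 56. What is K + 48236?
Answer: 39602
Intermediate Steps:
K = -8634 (K = -8690 + 56 = -8634)
K + 48236 = -8634 + 48236 = 39602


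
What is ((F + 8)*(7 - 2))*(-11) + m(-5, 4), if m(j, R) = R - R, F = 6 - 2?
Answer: -660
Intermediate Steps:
F = 4
m(j, R) = 0
((F + 8)*(7 - 2))*(-11) + m(-5, 4) = ((4 + 8)*(7 - 2))*(-11) + 0 = (12*5)*(-11) + 0 = 60*(-11) + 0 = -660 + 0 = -660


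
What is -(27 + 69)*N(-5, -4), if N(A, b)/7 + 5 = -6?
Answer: 7392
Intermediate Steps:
N(A, b) = -77 (N(A, b) = -35 + 7*(-6) = -35 - 42 = -77)
-(27 + 69)*N(-5, -4) = -(27 + 69)*(-77) = -96*(-77) = -1*(-7392) = 7392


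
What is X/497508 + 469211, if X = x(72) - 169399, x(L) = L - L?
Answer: 233436056789/497508 ≈ 4.6921e+5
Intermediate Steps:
x(L) = 0
X = -169399 (X = 0 - 169399 = -169399)
X/497508 + 469211 = -169399/497508 + 469211 = 233436056789/497508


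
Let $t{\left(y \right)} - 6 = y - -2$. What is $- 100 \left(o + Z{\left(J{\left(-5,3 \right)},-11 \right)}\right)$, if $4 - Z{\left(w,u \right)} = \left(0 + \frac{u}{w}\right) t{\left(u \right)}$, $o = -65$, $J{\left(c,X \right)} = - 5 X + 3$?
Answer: $5825$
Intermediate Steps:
$t{\left(y \right)} = 8 + y$ ($t{\left(y \right)} = 6 + \left(y - -2\right) = 6 + \left(y + 2\right) = 6 + \left(2 + y\right) = 8 + y$)
$J{\left(c,X \right)} = 3 - 5 X$
$Z{\left(w,u \right)} = 4 - \frac{u \left(8 + u\right)}{w}$ ($Z{\left(w,u \right)} = 4 - \left(0 + \frac{u}{w}\right) \left(8 + u\right) = 4 - \frac{u}{w} \left(8 + u\right) = 4 - \frac{u \left(8 + u\right)}{w}$)
$- 100 \left(o + Z{\left(J{\left(-5,3 \right)},-11 \right)}\right) = - 100 \left(-65 + \frac{4 \left(3 - 15\right) - - 11 \left(8 - 11\right)}{3 - 15}\right) = - 100 \left(-65 + \frac{4 \left(3 - 15\right) - \left(-11\right) \left(-3\right)}{3 - 15}\right) = - 100 \left(-65 + \frac{4 \left(-12\right) - 33}{-12}\right) = - 100 \left(-65 - \frac{-48 - 33}{12}\right) = - 100 \left(-65 - - \frac{27}{4}\right) = - 100 \left(-65 + \frac{27}{4}\right) = \left(-100\right) \left(- \frac{233}{4}\right) = 5825$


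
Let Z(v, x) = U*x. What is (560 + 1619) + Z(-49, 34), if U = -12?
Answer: 1771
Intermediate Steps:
Z(v, x) = -12*x
(560 + 1619) + Z(-49, 34) = (560 + 1619) - 12*34 = 2179 - 408 = 1771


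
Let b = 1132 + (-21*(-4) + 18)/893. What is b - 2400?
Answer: -1132222/893 ≈ -1267.9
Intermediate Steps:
b = 1010978/893 (b = 1132 + (84 + 18)*(1/893) = 1132 + 102*(1/893) = 1132 + 102/893 = 1010978/893 ≈ 1132.1)
b - 2400 = 1010978/893 - 2400 = -1132222/893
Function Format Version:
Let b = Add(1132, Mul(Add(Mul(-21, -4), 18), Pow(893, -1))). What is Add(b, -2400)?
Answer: Rational(-1132222, 893) ≈ -1267.9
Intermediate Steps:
b = Rational(1010978, 893) (b = Add(1132, Mul(Add(84, 18), Rational(1, 893))) = Add(1132, Mul(102, Rational(1, 893))) = Add(1132, Rational(102, 893)) = Rational(1010978, 893) ≈ 1132.1)
Add(b, -2400) = Add(Rational(1010978, 893), -2400) = Rational(-1132222, 893)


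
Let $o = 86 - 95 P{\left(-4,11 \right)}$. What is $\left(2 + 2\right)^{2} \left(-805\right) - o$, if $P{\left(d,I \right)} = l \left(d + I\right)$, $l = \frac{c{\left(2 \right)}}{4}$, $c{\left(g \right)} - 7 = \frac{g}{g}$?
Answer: $-11636$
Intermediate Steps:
$c{\left(g \right)} = 8$ ($c{\left(g \right)} = 7 + \frac{g}{g} = 7 + 1 = 8$)
$l = 2$ ($l = \frac{8}{4} = 8 \cdot \frac{1}{4} = 2$)
$P{\left(d,I \right)} = 2 I + 2 d$ ($P{\left(d,I \right)} = 2 \left(d + I\right) = 2 \left(I + d\right) = 2 I + 2 d$)
$o = -1244$ ($o = 86 - 95 \left(2 \cdot 11 + 2 \left(-4\right)\right) = 86 - 95 \left(22 - 8\right) = 86 - 1330 = -1244$)
$\left(2 + 2\right)^{2} \left(-805\right) - o = \left(2 + 2\right)^{2} \left(-805\right) - -1244 = 4^{2} \left(-805\right) + 1244 = 16 \left(-805\right) + 1244 = -12880 + 1244 = -11636$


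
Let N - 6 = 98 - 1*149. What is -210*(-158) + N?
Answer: 33135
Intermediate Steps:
N = -45 (N = 6 + (98 - 1*149) = 6 + (98 - 149) = 6 - 51 = -45)
-210*(-158) + N = -210*(-158) - 45 = 33180 - 45 = 33135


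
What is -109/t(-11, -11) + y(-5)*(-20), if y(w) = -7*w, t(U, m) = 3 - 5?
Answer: -1291/2 ≈ -645.50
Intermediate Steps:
t(U, m) = -2
-109/t(-11, -11) + y(-5)*(-20) = -109/(-2) - 7*(-5)*(-20) = -109*(-1/2) + 35*(-20) = 109/2 - 700 = -1291/2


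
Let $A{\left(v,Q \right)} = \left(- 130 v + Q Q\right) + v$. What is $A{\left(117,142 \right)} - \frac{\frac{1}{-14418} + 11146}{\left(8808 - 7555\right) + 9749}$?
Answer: $\frac{804235982329}{158626836} \approx 5070.0$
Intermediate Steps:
$A{\left(v,Q \right)} = Q^{2} - 129 v$ ($A{\left(v,Q \right)} = \left(- 130 v + Q^{2}\right) + v = \left(Q^{2} - 130 v\right) + v = Q^{2} - 129 v$)
$A{\left(117,142 \right)} - \frac{\frac{1}{-14418} + 11146}{\left(8808 - 7555\right) + 9749} = \left(142^{2} - 15093\right) - \frac{\frac{1}{-14418} + 11146}{\left(8808 - 7555\right) + 9749} = \left(20164 - 15093\right) - \frac{- \frac{1}{14418} + 11146}{\left(8808 - 7555\right) + 9749} = 5071 - \frac{160703027}{14418 \left(1253 + 9749\right)} = 5071 - \frac{160703027}{14418 \cdot 11002} = 5071 - \frac{160703027}{14418} \cdot \frac{1}{11002} = 5071 - \frac{160703027}{158626836} = \frac{804235982329}{158626836}$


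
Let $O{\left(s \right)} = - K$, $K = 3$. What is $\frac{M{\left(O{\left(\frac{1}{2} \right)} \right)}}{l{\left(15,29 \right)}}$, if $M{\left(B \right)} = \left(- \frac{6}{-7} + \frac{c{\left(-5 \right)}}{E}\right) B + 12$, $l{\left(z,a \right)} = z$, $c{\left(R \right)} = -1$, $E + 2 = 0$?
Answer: $\frac{37}{70} \approx 0.52857$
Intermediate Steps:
$E = -2$ ($E = -2 + 0 = -2$)
$O{\left(s \right)} = -3$ ($O{\left(s \right)} = \left(-1\right) 3 = -3$)
$M{\left(B \right)} = 12 + \frac{19 B}{14}$ ($M{\left(B \right)} = \left(- \frac{6}{-7} - \frac{1}{-2}\right) B + 12 = \left(\left(-6\right) \left(- \frac{1}{7}\right) - - \frac{1}{2}\right) B + 12 = \left(\frac{6}{7} + \frac{1}{2}\right) B + 12 = \frac{19 B}{14} + 12 = 12 + \frac{19 B}{14}$)
$\frac{M{\left(O{\left(\frac{1}{2} \right)} \right)}}{l{\left(15,29 \right)}} = \frac{12 + \frac{19}{14} \left(-3\right)}{15} = \left(12 - \frac{57}{14}\right) \frac{1}{15} = \frac{111}{14} \cdot \frac{1}{15} = \frac{37}{70}$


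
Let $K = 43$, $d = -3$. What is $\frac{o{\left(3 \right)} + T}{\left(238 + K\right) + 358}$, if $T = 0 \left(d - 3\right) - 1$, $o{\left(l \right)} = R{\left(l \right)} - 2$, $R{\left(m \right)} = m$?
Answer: $0$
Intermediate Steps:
$o{\left(l \right)} = -2 + l$ ($o{\left(l \right)} = l - 2 = -2 + l$)
$T = -1$ ($T = 0 \left(-3 - 3\right) - 1 = 0 \left(-6\right) - 1 = 0 - 1 = -1$)
$\frac{o{\left(3 \right)} + T}{\left(238 + K\right) + 358} = \frac{\left(-2 + 3\right) - 1}{\left(238 + 43\right) + 358} = \frac{1 - 1}{281 + 358} = \frac{0}{639} = 0 \cdot \frac{1}{639} = 0$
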